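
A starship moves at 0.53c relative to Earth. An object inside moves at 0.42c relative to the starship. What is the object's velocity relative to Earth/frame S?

u = (u' + v)/(1 + u'v/c²)
Numerator: 0.42 + 0.53 = 0.95
Denominator: 1 + 0.2226 = 1.2226
u = 0.95/1.2226 = 0.7770c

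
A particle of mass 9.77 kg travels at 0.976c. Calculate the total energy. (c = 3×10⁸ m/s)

γ = 1/√(1 - 0.976²) = 4.592
mc² = 9.77 × (3×10⁸)² = 8.793×10¹⁷ J
E = γmc² = 4.592 × 8.793×10¹⁷ = 4.038×10¹⁸ J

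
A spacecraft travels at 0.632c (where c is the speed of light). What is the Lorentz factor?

v/c = 0.632, so (v/c)² = 0.399424
1 - (v/c)² = 0.600576
γ = 1/√(0.600576) = 1.290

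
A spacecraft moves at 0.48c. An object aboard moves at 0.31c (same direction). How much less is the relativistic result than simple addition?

Classical: u' + v = 0.31 + 0.48 = 0.79c
Relativistic: u = (0.31 + 0.48)/(1 + 0.1488) = 0.79/1.1488 = 0.6877c
Difference: 0.79 - 0.6877 = 0.1023c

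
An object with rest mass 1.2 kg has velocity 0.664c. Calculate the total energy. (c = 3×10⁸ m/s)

γ = 1/√(1 - 0.664²) = 1.337
mc² = 1.2 × (3×10⁸)² = 1.080×10¹⁷ J
E = γmc² = 1.337 × 1.080×10¹⁷ = 1.444×10¹⁷ J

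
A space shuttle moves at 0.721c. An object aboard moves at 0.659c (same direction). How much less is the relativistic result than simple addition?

Classical: u' + v = 0.659 + 0.721 = 1.38c
Relativistic: u = (0.659 + 0.721)/(1 + 0.475139) = 1.38/1.475139 = 0.9355c
Difference: 1.38 - 0.9355 = 0.4445c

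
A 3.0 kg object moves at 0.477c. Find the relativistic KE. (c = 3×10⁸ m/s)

γ = 1/√(1 - 0.477²) = 1.13778
γ - 1 = 0.13778
KE = (γ-1)mc² = 0.13778 × 3.0 × (3×10⁸)² = 3.720×10¹⁶ J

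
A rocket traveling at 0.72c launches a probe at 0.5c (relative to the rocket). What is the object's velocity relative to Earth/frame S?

u = (u' + v)/(1 + u'v/c²)
Numerator: 0.5 + 0.72 = 1.22
Denominator: 1 + 0.36 = 1.36
u = 1.22/1.36 = 0.8971c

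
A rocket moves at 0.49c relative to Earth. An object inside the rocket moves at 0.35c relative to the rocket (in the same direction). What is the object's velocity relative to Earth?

u = (u' + v)/(1 + u'v/c²)
Numerator: 0.35 + 0.49 = 0.84
Denominator: 1 + 0.1715 = 1.1715
u = 0.84/1.1715 = 0.7170c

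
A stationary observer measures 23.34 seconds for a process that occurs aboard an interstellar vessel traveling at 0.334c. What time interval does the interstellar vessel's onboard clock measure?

Dilated time Δt = 23.34 seconds
γ = 1/√(1 - 0.334²) = 1.061
Δt₀ = Δt/γ = 23.34/1.061 = 22.00 seconds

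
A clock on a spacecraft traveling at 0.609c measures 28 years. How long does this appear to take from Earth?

Proper time Δt₀ = 28 years
γ = 1/√(1 - 0.609²) = 1.2608
Δt = γΔt₀ = 1.2608 × 28 = 35.30 years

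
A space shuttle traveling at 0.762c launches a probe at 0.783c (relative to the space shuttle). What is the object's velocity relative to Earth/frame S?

u = (u' + v)/(1 + u'v/c²)
Numerator: 0.783 + 0.762 = 1.545
Denominator: 1 + 0.596646 = 1.596646
u = 1.545/1.596646 = 0.9677c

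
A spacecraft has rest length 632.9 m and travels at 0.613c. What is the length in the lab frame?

Proper length L₀ = 632.9 m
γ = 1/√(1 - 0.613²) = 1.2657
L = L₀/γ = 632.9/1.2657 = 500.0 m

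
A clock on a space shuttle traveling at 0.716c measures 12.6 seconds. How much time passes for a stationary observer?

Proper time Δt₀ = 12.6 seconds
γ = 1/√(1 - 0.716²) = 1.4325
Δt = γΔt₀ = 1.4325 × 12.6 = 18.05 seconds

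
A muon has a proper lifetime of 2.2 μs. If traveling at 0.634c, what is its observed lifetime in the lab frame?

Proper lifetime τ₀ = 2.2 μs
γ = 1/√(1 - 0.634²) = 1.293
τ = γτ₀ = 1.293 × 2.2 μs = 2.845 μs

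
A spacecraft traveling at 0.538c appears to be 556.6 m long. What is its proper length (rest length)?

Contracted length L = 556.6 m
γ = 1/√(1 - 0.538²) = 1.1863
L₀ = γL = 1.1863 × 556.6 = 660.3 m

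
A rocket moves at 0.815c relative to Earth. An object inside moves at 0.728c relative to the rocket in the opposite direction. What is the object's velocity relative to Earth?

Object's velocity in rocket frame is u' = -0.728c
u = (u' + v)/(1 + u'v/c²) = (v - 0.728)/(1 - 0.728·v/c²)
Numerator: 0.815 - 0.728 = 0.087
Denominator: 1 - 0.59332 = 0.40668
u = 0.087/0.40668 = 0.2139c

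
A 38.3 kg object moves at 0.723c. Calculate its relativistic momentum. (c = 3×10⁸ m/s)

γ = 1/√(1 - 0.723²) = 1.447
v = 0.723 × 3×10⁸ = 2.169×10⁸ m/s
p = γmv = 1.447 × 38.3 × 2.169×10⁸ = 1.202×10¹⁰ kg·m/s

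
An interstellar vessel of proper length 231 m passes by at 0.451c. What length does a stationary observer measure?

Proper length L₀ = 231 m
γ = 1/√(1 - 0.451²) = 1.1204
L = L₀/γ = 231/1.1204 = 206.2 m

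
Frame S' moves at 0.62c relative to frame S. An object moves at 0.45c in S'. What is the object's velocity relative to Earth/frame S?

u = (u' + v)/(1 + u'v/c²)
Numerator: 0.45 + 0.62 = 1.07
Denominator: 1 + 0.279 = 1.279
u = 1.07/1.279 = 0.8366c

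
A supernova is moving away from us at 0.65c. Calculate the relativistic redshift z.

β = 0.65
(1+β)/(1-β) = 1.65/0.35 = 4.714
√(4.714) = 2.171
z = 2.171 - 1 = 1.171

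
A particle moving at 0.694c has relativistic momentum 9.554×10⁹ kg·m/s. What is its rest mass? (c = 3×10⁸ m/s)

γ = 1/√(1 - 0.694²) = 1.389
v = 0.694 × 3×10⁸ = 2.082×10⁸ m/s
m = p/(γv) = 9.554×10⁹/(1.389 × 2.082×10⁸) = 33.04 kg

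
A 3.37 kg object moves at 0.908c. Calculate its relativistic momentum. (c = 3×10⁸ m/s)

γ = 1/√(1 - 0.908²) = 2.387
v = 0.908 × 3×10⁸ = 2.724×10⁸ m/s
p = γmv = 2.387 × 3.37 × 2.724×10⁸ = 2.191×10⁹ kg·m/s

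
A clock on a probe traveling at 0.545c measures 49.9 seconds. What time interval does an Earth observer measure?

Proper time Δt₀ = 49.9 seconds
γ = 1/√(1 - 0.545²) = 1.1927
Δt = γΔt₀ = 1.1927 × 49.9 = 59.52 seconds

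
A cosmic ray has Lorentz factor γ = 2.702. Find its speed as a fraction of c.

From γ = 1/√(1 - v²/c²):
1/γ² = 1/2.702² = 0.1370
v²/c² = 1 - 0.1370 = 0.8630
v/c = √(0.8630) = 0.9290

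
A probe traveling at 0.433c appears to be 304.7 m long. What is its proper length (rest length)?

Contracted length L = 304.7 m
γ = 1/√(1 - 0.433²) = 1.1094
L₀ = γL = 1.1094 × 304.7 = 338.0 m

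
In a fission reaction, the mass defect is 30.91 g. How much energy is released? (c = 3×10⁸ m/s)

Convert mass defect: Δm = 30.91 g = 0.03091 kg
E = Δm·c² = 0.03091 × (3×10⁸)²
= 0.03091 × 9×10¹⁶ = 2.782×10¹⁵ J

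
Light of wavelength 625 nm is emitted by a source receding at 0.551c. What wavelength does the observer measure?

β = 0.551
Wavelength Doppler factor = √(1.551/0.449) = √(3.4543) = 1.859
λ_obs = 625 × 1.859 = 1162 nm (redshift)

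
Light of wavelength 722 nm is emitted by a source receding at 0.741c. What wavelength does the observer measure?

β = 0.741
Wavelength Doppler factor = √(1.741/0.259) = √(6.722) = 2.593
λ_obs = 722 × 2.593 = 1872 nm (redshift)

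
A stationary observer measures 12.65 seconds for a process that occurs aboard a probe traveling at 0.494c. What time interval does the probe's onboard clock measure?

Dilated time Δt = 12.65 seconds
γ = 1/√(1 - 0.494²) = 1.150
Δt₀ = Δt/γ = 12.65/1.150 = 11.00 seconds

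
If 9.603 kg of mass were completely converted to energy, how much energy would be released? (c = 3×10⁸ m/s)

Using E = mc²:
c² = (3×10⁸)² = 9×10¹⁶ m²/s²
E = 9.603 × 9×10¹⁶ = 8.643×10¹⁷ J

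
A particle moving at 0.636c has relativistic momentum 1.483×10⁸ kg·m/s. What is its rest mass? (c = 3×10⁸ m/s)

γ = 1/√(1 - 0.636²) = 1.2959
v = 0.636 × 3×10⁸ = 1.908×10⁸ m/s
m = p/(γv) = 1.483×10⁸/(1.2959 × 1.908×10⁸) = 0.5998 kg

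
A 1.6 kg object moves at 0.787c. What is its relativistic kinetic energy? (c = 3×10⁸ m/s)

γ = 1/√(1 - 0.787²) = 1.6209
γ - 1 = 0.6209
KE = (γ-1)mc² = 0.6209 × 1.6 × (3×10⁸)² = 8.941×10¹⁶ J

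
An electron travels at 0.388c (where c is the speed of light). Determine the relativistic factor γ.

v/c = 0.388, so (v/c)² = 0.150544
1 - (v/c)² = 0.849456
γ = 1/√(0.849456) = 1.085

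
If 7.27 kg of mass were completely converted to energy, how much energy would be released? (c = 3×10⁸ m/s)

Using E = mc²:
c² = (3×10⁸)² = 9×10¹⁶ m²/s²
E = 7.27 × 9×10¹⁶ = 6.543×10¹⁷ J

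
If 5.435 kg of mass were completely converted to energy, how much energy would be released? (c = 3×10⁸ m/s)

Using E = mc²:
c² = (3×10⁸)² = 9×10¹⁶ m²/s²
E = 5.435 × 9×10¹⁶ = 4.892×10¹⁷ J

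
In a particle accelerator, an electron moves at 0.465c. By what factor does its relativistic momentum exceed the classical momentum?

p_rel = γmv, p_class = mv
Ratio = γ = 1/√(1 - 0.465²)
= 1/√(0.783775) = 1.130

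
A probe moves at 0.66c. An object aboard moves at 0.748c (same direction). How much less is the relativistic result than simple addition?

Classical: u' + v = 0.748 + 0.66 = 1.408c
Relativistic: u = (0.748 + 0.66)/(1 + 0.49368) = 1.408/1.49368 = 0.9426c
Difference: 1.408 - 0.9426 = 0.4654c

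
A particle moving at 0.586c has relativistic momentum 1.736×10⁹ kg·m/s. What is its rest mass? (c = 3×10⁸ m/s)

γ = 1/√(1 - 0.586²) = 1.234
v = 0.586 × 3×10⁸ = 1.758×10⁸ m/s
m = p/(γv) = 1.736×10⁹/(1.234 × 1.758×10⁸) = 8.002 kg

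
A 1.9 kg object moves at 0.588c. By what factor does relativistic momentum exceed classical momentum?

p_rel = γmv, p_class = mv
Ratio = γ = 1/√(1 - 0.588²) = 1.236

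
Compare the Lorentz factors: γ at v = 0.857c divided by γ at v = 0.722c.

γ₁ = 1/√(1 - 0.857²) = 1.941
γ₂ = 1/√(1 - 0.722²) = 1.445
γ₁/γ₂ = 1.941/1.445 = 1.343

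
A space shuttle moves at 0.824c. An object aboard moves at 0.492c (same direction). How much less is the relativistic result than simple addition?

Classical: u' + v = 0.492 + 0.824 = 1.316c
Relativistic: u = (0.492 + 0.824)/(1 + 0.405408) = 1.316/1.405408 = 0.9364c
Difference: 1.316 - 0.9364 = 0.3796c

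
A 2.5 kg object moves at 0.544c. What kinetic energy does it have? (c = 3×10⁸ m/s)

γ = 1/√(1 - 0.544²) = 1.19177
γ - 1 = 0.19177
KE = (γ-1)mc² = 0.19177 × 2.5 × (3×10⁸)² = 4.315×10¹⁶ J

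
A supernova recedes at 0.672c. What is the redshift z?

β = 0.672
(1+β)/(1-β) = 1.672/0.328 = 5.098
√(5.098) = 2.258
z = 2.258 - 1 = 1.258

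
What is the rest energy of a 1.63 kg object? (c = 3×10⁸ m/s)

c² = (3×10⁸)² = 9.000×10¹⁶ m²/s²
E₀ = mc² = 1.63 × 9.000×10¹⁶ = 1.467×10¹⁷ J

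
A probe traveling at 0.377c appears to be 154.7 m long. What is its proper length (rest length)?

Contracted length L = 154.7 m
γ = 1/√(1 - 0.377²) = 1.0797
L₀ = γL = 1.0797 × 154.7 = 167.0 m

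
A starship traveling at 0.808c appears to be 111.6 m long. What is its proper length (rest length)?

Contracted length L = 111.6 m
γ = 1/√(1 - 0.808²) = 1.697
L₀ = γL = 1.697 × 111.6 = 189.4 m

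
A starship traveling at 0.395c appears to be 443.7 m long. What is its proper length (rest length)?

Contracted length L = 443.7 m
γ = 1/√(1 - 0.395²) = 1.0885
L₀ = γL = 1.0885 × 443.7 = 483.0 m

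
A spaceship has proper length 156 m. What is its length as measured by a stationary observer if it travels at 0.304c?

Proper length L₀ = 156 m
γ = 1/√(1 - 0.304²) = 1.050
L = L₀/γ = 156/1.050 = 148.6 m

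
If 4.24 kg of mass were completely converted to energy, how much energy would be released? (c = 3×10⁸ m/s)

Using E = mc²:
c² = (3×10⁸)² = 9×10¹⁶ m²/s²
E = 4.24 × 9×10¹⁶ = 3.816×10¹⁷ J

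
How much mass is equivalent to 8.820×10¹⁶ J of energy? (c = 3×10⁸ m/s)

From E = mc², we get m = E/c²
c² = (3×10⁸)² = 9×10¹⁶ m²/s²
m = 8.820×10¹⁶ / 9×10¹⁶ = 0.9800 kg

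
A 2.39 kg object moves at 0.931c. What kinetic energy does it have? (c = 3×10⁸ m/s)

γ = 1/√(1 - 0.931²) = 2.7396
γ - 1 = 1.7396
KE = (γ-1)mc² = 1.7396 × 2.39 × (3×10⁸)² = 3.742×10¹⁷ J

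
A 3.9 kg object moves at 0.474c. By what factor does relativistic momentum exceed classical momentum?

p_rel = γmv, p_class = mv
Ratio = γ = 1/√(1 - 0.474²) = 1.136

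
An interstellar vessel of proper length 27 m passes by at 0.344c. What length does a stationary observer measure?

Proper length L₀ = 27 m
γ = 1/√(1 - 0.344²) = 1.065
L = L₀/γ = 27/1.065 = 25.35 m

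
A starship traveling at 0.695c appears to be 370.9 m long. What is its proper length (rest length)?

Contracted length L = 370.9 m
γ = 1/√(1 - 0.695²) = 1.3908
L₀ = γL = 1.3908 × 370.9 = 515.8 m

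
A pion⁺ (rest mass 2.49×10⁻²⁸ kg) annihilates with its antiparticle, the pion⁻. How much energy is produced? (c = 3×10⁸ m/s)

Both particles have the same rest mass, so total mass = 2m
E = 2m·c² = 2 × 2.49×10⁻²⁸ × (3×10⁸)²
= 2 × 2.49×10⁻²⁸ × 9×10¹⁶
= 4.482×10⁻¹¹ J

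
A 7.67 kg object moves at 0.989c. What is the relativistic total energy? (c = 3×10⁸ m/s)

γ = 1/√(1 - 0.989²) = 6.761
mc² = 7.67 × (3×10⁸)² = 6.903×10¹⁷ J
E = γmc² = 6.761 × 6.903×10¹⁷ = 4.667×10¹⁸ J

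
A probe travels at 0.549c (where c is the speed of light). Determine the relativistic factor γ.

v/c = 0.549, so (v/c)² = 0.301401
1 - (v/c)² = 0.698599
γ = 1/√(0.698599) = 1.196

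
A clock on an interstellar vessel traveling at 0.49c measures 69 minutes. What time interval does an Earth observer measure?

Proper time Δt₀ = 69 minutes
γ = 1/√(1 - 0.49²) = 1.14715
Δt = γΔt₀ = 1.14715 × 69 = 79.15 minutes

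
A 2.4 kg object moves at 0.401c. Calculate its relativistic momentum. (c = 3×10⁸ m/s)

γ = 1/√(1 - 0.401²) = 1.0916
v = 0.401 × 3×10⁸ = 1.203×10⁸ m/s
p = γmv = 1.0916 × 2.4 × 1.203×10⁸ = 3.152×10⁸ kg·m/s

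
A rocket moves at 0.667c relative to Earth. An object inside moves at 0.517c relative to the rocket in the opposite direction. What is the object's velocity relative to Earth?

Object's velocity in rocket frame is u' = -0.517c
u = (u' + v)/(1 + u'v/c²) = (v - 0.517)/(1 - 0.517·v/c²)
Numerator: 0.667 - 0.517 = 0.15
Denominator: 1 - 0.344839 = 0.655161
u = 0.15/0.655161 = 0.2290c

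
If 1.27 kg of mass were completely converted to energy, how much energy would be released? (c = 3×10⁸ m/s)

Using E = mc²:
c² = (3×10⁸)² = 9×10¹⁶ m²/s²
E = 1.27 × 9×10¹⁶ = 1.143×10¹⁷ J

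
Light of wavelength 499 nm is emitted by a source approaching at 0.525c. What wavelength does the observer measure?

β = 0.525
Wavelength Doppler factor = √(0.475/1.525) = √(0.3115) = 0.5581
λ_obs = 499 × 0.5581 = 278.5 nm (blueshift)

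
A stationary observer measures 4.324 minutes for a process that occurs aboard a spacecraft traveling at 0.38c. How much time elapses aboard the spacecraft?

Dilated time Δt = 4.324 minutes
γ = 1/√(1 - 0.38²) = 1.081
Δt₀ = Δt/γ = 4.324/1.081 = 4.000 minutes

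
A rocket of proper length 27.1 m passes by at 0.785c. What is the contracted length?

Proper length L₀ = 27.1 m
γ = 1/√(1 - 0.785²) = 1.614
L = L₀/γ = 27.1/1.614 = 16.79 m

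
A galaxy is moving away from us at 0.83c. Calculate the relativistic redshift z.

β = 0.83
(1+β)/(1-β) = 1.83/0.17 = 10.765
√(10.765) = 3.281
z = 3.281 - 1 = 2.281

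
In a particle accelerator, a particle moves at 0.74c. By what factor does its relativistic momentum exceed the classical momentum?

p_rel = γmv, p_class = mv
Ratio = γ = 1/√(1 - 0.74²)
= 1/√(0.4524) = 1.487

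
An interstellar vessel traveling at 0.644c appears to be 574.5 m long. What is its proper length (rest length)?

Contracted length L = 574.5 m
γ = 1/√(1 - 0.644²) = 1.30715
L₀ = γL = 1.30715 × 574.5 = 751.0 m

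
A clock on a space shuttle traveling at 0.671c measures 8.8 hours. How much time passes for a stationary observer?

Proper time Δt₀ = 8.8 hours
γ = 1/√(1 - 0.671²) = 1.349
Δt = γΔt₀ = 1.349 × 8.8 = 11.87 hours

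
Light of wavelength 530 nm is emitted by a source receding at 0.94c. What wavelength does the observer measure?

β = 0.94
Wavelength Doppler factor = √(1.94/0.06) = √(32.33) = 5.686
λ_obs = 530 × 5.686 = 3014 nm (redshift)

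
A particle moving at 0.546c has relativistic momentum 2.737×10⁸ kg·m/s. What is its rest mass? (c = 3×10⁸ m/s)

γ = 1/√(1 - 0.546²) = 1.1936
v = 0.546 × 3×10⁸ = 1.638×10⁸ m/s
m = p/(γv) = 2.737×10⁸/(1.1936 × 1.638×10⁸) = 1.400 kg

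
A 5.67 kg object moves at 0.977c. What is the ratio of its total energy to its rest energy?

E = γmc², E₀ = mc²
E/E₀ = γ = 1/√(1 - 0.977²) = 4.690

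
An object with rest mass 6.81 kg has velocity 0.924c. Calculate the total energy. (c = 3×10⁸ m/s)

γ = 1/√(1 - 0.924²) = 2.615
mc² = 6.81 × (3×10⁸)² = 6.129×10¹⁷ J
E = γmc² = 2.615 × 6.129×10¹⁷ = 1.603×10¹⁸ J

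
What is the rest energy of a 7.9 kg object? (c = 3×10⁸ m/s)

c² = (3×10⁸)² = 9.000×10¹⁶ m²/s²
E₀ = mc² = 7.9 × 9.000×10¹⁶ = 7.110×10¹⁷ J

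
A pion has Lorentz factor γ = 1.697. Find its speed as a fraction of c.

From γ = 1/√(1 - v²/c²):
1/γ² = 1/1.697² = 0.34725
v²/c² = 1 - 0.34725 = 0.65275
v/c = √(0.65275) = 0.8079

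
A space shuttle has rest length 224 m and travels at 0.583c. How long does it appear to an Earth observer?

Proper length L₀ = 224 m
γ = 1/√(1 - 0.583²) = 1.231
L = L₀/γ = 224/1.231 = 182.0 m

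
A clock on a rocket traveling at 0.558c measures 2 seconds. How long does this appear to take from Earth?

Proper time Δt₀ = 2 seconds
γ = 1/√(1 - 0.558²) = 1.205
Δt = γΔt₀ = 1.205 × 2 = 2.410 seconds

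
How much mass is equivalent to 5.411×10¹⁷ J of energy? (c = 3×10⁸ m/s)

From E = mc², we get m = E/c²
c² = (3×10⁸)² = 9×10¹⁶ m²/s²
m = 5.411×10¹⁷ / 9×10¹⁶ = 6.012 kg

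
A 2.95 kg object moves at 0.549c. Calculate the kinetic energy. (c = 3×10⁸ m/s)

γ = 1/√(1 - 0.549²) = 1.19643
γ - 1 = 0.19643
KE = (γ-1)mc² = 0.19643 × 2.95 × (3×10⁸)² = 5.215×10¹⁶ J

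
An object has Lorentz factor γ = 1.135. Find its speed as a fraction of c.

From γ = 1/√(1 - v²/c²):
1/γ² = 1/1.135² = 0.7763
v²/c² = 1 - 0.7763 = 0.2237
v/c = √(0.2237) = 0.4730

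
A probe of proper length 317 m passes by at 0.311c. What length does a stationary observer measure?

Proper length L₀ = 317 m
γ = 1/√(1 - 0.311²) = 1.052
L = L₀/γ = 317/1.052 = 301.3 m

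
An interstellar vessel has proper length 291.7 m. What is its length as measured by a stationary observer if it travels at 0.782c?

Proper length L₀ = 291.7 m
γ = 1/√(1 - 0.782²) = 1.6044
L = L₀/γ = 291.7/1.6044 = 181.8 m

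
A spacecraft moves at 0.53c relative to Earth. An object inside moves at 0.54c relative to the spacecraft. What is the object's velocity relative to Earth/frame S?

u = (u' + v)/(1 + u'v/c²)
Numerator: 0.54 + 0.53 = 1.07
Denominator: 1 + 0.2862 = 1.2862
u = 1.07/1.2862 = 0.8319c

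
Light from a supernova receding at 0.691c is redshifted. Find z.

β = 0.691
(1+β)/(1-β) = 1.691/0.309 = 5.472
√(5.472) = 2.339
z = 2.339 - 1 = 1.339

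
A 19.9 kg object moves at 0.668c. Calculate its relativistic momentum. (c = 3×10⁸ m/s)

γ = 1/√(1 - 0.668²) = 1.3438
v = 0.668 × 3×10⁸ = 2.004×10⁸ m/s
p = γmv = 1.3438 × 19.9 × 2.004×10⁸ = 5.359×10⁹ kg·m/s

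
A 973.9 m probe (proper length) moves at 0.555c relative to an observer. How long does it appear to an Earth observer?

Proper length L₀ = 973.9 m
γ = 1/√(1 - 0.555²) = 1.20214
L = L₀/γ = 973.9/1.20214 = 810.1 m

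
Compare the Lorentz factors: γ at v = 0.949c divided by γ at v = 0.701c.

γ₁ = 1/√(1 - 0.949²) = 3.172
γ₂ = 1/√(1 - 0.701²) = 1.402
γ₁/γ₂ = 3.172/1.402 = 2.262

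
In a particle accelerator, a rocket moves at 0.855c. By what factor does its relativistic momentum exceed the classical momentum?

p_rel = γmv, p_class = mv
Ratio = γ = 1/√(1 - 0.855²)
= 1/√(0.268975) = 1.928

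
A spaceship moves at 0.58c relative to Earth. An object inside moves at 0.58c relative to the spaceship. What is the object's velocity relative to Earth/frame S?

u = (u' + v)/(1 + u'v/c²)
Numerator: 0.58 + 0.58 = 1.16
Denominator: 1 + 0.3364 = 1.3364
u = 1.16/1.3364 = 0.8680c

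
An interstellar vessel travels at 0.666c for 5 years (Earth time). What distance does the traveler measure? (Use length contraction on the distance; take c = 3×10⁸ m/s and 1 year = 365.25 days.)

Earth distance: d = v × t = 0.666c × 5 yr = 3.1526×10¹⁶ m
γ = 1.3406
d' = d/γ = 3.1526×10¹⁶/1.3406 = 2.352×10¹⁶ m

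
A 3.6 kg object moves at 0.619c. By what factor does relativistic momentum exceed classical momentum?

p_rel = γmv, p_class = mv
Ratio = γ = 1/√(1 - 0.619²) = 1.273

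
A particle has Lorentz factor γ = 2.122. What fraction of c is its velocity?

From γ = 1/√(1 - v²/c²):
1/γ² = 1/2.122² = 0.2221
v²/c² = 1 - 0.2221 = 0.7779
v/c = √(0.7779) = 0.8820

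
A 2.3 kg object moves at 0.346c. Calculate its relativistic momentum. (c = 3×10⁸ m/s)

γ = 1/√(1 - 0.346²) = 1.066
v = 0.346 × 3×10⁸ = 1.038×10⁸ m/s
p = γmv = 1.066 × 2.3 × 1.038×10⁸ = 2.545×10⁸ kg·m/s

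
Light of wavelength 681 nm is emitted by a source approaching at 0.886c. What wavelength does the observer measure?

β = 0.886
Wavelength Doppler factor = √(0.114/1.886) = √(0.060445) = 0.24586
λ_obs = 681 × 0.24586 = 167.4 nm (blueshift)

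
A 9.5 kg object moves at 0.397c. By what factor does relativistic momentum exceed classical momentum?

p_rel = γmv, p_class = mv
Ratio = γ = 1/√(1 - 0.397²) = 1.090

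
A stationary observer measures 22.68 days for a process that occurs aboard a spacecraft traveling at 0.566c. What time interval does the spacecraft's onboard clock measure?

Dilated time Δt = 22.68 days
γ = 1/√(1 - 0.566²) = 1.213
Δt₀ = Δt/γ = 22.68/1.213 = 18.70 days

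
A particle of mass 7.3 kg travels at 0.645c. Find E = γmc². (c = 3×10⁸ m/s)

γ = 1/√(1 - 0.645²) = 1.30859
mc² = 7.3 × (3×10⁸)² = 6.570×10¹⁷ J
E = γmc² = 1.30859 × 6.570×10¹⁷ = 8.597×10¹⁷ J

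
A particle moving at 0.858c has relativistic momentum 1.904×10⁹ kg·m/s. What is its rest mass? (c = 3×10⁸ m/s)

γ = 1/√(1 - 0.858²) = 1.947
v = 0.858 × 3×10⁸ = 2.574×10⁸ m/s
m = p/(γv) = 1.904×10⁹/(1.947 × 2.574×10⁸) = 3.799 kg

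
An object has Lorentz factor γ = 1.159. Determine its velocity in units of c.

From γ = 1/√(1 - v²/c²):
1/γ² = 1/1.159² = 0.74445
v²/c² = 1 - 0.74445 = 0.25555
v/c = √(0.25555) = 0.5055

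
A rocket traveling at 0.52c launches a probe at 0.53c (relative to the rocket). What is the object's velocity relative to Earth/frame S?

u = (u' + v)/(1 + u'v/c²)
Numerator: 0.53 + 0.52 = 1.05
Denominator: 1 + 0.2756 = 1.2756
u = 1.05/1.2756 = 0.8231c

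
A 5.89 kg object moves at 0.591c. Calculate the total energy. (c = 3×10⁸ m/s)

γ = 1/√(1 - 0.591²) = 1.23966
mc² = 5.89 × (3×10⁸)² = 5.301×10¹⁷ J
E = γmc² = 1.23966 × 5.301×10¹⁷ = 6.571×10¹⁷ J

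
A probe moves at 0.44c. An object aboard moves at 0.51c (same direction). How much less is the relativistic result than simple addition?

Classical: u' + v = 0.51 + 0.44 = 0.95c
Relativistic: u = (0.51 + 0.44)/(1 + 0.2244) = 0.95/1.2244 = 0.7759c
Difference: 0.95 - 0.7759 = 0.1741c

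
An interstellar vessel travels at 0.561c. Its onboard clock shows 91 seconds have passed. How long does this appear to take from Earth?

Proper time Δt₀ = 91 seconds
γ = 1/√(1 - 0.561²) = 1.208
Δt = γΔt₀ = 1.208 × 91 = 109.9 seconds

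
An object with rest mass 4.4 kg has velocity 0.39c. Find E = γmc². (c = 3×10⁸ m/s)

γ = 1/√(1 - 0.39²) = 1.086
mc² = 4.4 × (3×10⁸)² = 3.960×10¹⁷ J
E = γmc² = 1.086 × 3.960×10¹⁷ = 4.301×10¹⁷ J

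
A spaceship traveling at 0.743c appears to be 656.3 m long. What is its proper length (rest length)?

Contracted length L = 656.3 m
γ = 1/√(1 - 0.743²) = 1.4941
L₀ = γL = 1.4941 × 656.3 = 980.6 m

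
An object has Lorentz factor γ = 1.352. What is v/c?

From γ = 1/√(1 - v²/c²):
1/γ² = 1/1.352² = 0.5471
v²/c² = 1 - 0.5471 = 0.4529
v/c = √(0.4529) = 0.6730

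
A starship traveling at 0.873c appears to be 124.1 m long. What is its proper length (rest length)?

Contracted length L = 124.1 m
γ = 1/√(1 - 0.873²) = 2.050
L₀ = γL = 2.050 × 124.1 = 254.4 m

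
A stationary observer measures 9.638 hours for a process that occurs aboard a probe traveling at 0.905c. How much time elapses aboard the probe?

Dilated time Δt = 9.638 hours
γ = 1/√(1 - 0.905²) = 2.351
Δt₀ = Δt/γ = 9.638/2.351 = 4.100 hours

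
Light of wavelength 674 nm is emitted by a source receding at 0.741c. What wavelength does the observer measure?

β = 0.741
Wavelength Doppler factor = √(1.741/0.259) = √(6.722) = 2.5927
λ_obs = 674 × 2.5927 = 1747 nm (redshift)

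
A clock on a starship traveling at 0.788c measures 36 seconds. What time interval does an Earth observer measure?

Proper time Δt₀ = 36 seconds
γ = 1/√(1 - 0.788²) = 1.6242
Δt = γΔt₀ = 1.6242 × 36 = 58.47 seconds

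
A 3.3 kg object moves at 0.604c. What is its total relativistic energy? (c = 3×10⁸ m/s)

γ = 1/√(1 - 0.604²) = 1.255
mc² = 3.3 × (3×10⁸)² = 2.970×10¹⁷ J
E = γmc² = 1.255 × 2.970×10¹⁷ = 3.727×10¹⁷ J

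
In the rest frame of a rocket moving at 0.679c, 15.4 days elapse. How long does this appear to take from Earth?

Proper time Δt₀ = 15.4 days
γ = 1/√(1 - 0.679²) = 1.3621
Δt = γΔt₀ = 1.3621 × 15.4 = 20.98 days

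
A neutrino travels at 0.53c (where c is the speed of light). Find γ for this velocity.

v/c = 0.53, so (v/c)² = 0.2809
1 - (v/c)² = 0.7191
γ = 1/√(0.7191) = 1.179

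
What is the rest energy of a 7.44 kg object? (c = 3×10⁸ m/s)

c² = (3×10⁸)² = 9.000×10¹⁶ m²/s²
E₀ = mc² = 7.44 × 9.000×10¹⁶ = 6.696×10¹⁷ J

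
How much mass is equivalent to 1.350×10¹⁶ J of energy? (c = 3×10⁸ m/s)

From E = mc², we get m = E/c²
c² = (3×10⁸)² = 9×10¹⁶ m²/s²
m = 1.350×10¹⁶ / 9×10¹⁶ = 0.1500 kg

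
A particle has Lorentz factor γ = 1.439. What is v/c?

From γ = 1/√(1 - v²/c²):
1/γ² = 1/1.439² = 0.4829
v²/c² = 1 - 0.4829 = 0.5171
v/c = √(0.5171) = 0.7191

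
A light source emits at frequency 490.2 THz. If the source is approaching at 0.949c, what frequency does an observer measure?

β = v/c = 0.949
(1+β)/(1-β) = 1.949/0.051 = 38.22
Doppler factor = √(38.22) = 6.182
f_obs = 490.2 × 6.182 = 3030 THz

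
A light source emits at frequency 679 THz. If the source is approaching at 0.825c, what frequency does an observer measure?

β = v/c = 0.825
(1+β)/(1-β) = 1.825/0.175 = 10.4286
Doppler factor = √(10.4286) = 3.2293
f_obs = 679 × 3.2293 = 2193 THz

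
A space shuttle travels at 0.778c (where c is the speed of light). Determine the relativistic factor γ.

v/c = 0.778, so (v/c)² = 0.605284
1 - (v/c)² = 0.394716
γ = 1/√(0.394716) = 1.592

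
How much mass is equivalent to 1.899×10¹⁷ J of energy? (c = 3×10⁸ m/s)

From E = mc², we get m = E/c²
c² = (3×10⁸)² = 9×10¹⁶ m²/s²
m = 1.899×10¹⁷ / 9×10¹⁶ = 2.110 kg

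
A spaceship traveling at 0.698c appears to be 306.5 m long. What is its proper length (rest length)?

Contracted length L = 306.5 m
γ = 1/√(1 - 0.698²) = 1.3965
L₀ = γL = 1.3965 × 306.5 = 428.0 m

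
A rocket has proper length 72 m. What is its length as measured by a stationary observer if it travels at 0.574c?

Proper length L₀ = 72 m
γ = 1/√(1 - 0.574²) = 1.2212
L = L₀/γ = 72/1.2212 = 58.96 m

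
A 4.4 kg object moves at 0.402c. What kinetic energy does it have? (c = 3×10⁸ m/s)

γ = 1/√(1 - 0.402²) = 1.09213
γ - 1 = 0.09213
KE = (γ-1)mc² = 0.09213 × 4.4 × (3×10⁸)² = 3.648×10¹⁶ J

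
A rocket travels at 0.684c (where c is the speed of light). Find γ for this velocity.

v/c = 0.684, so (v/c)² = 0.467856
1 - (v/c)² = 0.532144
γ = 1/√(0.532144) = 1.371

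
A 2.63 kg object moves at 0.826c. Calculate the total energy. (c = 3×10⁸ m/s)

γ = 1/√(1 - 0.826²) = 1.774
mc² = 2.63 × (3×10⁸)² = 2.367×10¹⁷ J
E = γmc² = 1.774 × 2.367×10¹⁷ = 4.199×10¹⁷ J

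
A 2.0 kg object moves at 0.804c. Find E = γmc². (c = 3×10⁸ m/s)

γ = 1/√(1 - 0.804²) = 1.6817
mc² = 2.0 × (3×10⁸)² = 1.800×10¹⁷ J
E = γmc² = 1.6817 × 1.800×10¹⁷ = 3.027×10¹⁷ J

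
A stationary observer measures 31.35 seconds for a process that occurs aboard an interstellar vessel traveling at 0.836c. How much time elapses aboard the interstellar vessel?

Dilated time Δt = 31.35 seconds
γ = 1/√(1 - 0.836²) = 1.8224
Δt₀ = Δt/γ = 31.35/1.8224 = 17.20 seconds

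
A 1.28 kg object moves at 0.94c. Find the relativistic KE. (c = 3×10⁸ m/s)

γ = 1/√(1 - 0.94²) = 2.931
γ - 1 = 1.931
KE = (γ-1)mc² = 1.931 × 1.28 × (3×10⁸)² = 2.225×10¹⁷ J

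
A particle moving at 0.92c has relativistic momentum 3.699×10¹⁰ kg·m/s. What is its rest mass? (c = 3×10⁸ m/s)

γ = 1/√(1 - 0.92²) = 2.55155
v = 0.92 × 3×10⁸ = 2.760×10⁸ m/s
m = p/(γv) = 3.699×10¹⁰/(2.55155 × 2.760×10⁸) = 52.53 kg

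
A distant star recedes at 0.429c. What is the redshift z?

β = 0.429
(1+β)/(1-β) = 1.429/0.571 = 2.503
√(2.503) = 1.582
z = 1.582 - 1 = 0.5820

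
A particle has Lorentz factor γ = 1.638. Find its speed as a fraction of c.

From γ = 1/√(1 - v²/c²):
1/γ² = 1/1.638² = 0.3727
v²/c² = 1 - 0.3727 = 0.6273
v/c = √(0.6273) = 0.7920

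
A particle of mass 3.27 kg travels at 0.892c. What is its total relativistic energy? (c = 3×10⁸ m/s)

γ = 1/√(1 - 0.892²) = 2.2122
mc² = 3.27 × (3×10⁸)² = 2.943×10¹⁷ J
E = γmc² = 2.2122 × 2.943×10¹⁷ = 6.511×10¹⁷ J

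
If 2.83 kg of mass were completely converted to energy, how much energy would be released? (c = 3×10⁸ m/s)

Using E = mc²:
c² = (3×10⁸)² = 9×10¹⁶ m²/s²
E = 2.83 × 9×10¹⁶ = 2.547×10¹⁷ J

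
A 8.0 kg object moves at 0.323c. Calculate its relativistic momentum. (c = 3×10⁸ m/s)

γ = 1/√(1 - 0.323²) = 1.0566
v = 0.323 × 3×10⁸ = 9.690×10⁷ m/s
p = γmv = 1.0566 × 8.0 × 9.690×10⁷ = 8.191×10⁸ kg·m/s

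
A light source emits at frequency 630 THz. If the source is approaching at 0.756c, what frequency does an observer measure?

β = v/c = 0.756
(1+β)/(1-β) = 1.756/0.244 = 7.197
Doppler factor = √(7.197) = 2.683
f_obs = 630 × 2.683 = 1690 THz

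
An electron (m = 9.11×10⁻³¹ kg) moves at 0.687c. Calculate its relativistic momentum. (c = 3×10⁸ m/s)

γ = 1/√(1 - 0.687²) = 1.376
v = 0.687 × 3×10⁸ = 2.061×10⁸ m/s
p = γmv = 1.376 × 9.11×10⁻³¹ × 2.061×10⁸ = 2.584×10⁻²² kg·m/s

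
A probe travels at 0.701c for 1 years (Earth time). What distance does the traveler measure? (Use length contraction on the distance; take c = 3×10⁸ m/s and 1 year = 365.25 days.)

Earth distance: d = v × t = 0.701c × 1 yr = 6.6366×10¹⁵ m
γ = 1.4022
d' = d/γ = 6.6366×10¹⁵/1.4022 = 4.733×10¹⁵ m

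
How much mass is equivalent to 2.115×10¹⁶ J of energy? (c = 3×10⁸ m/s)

From E = mc², we get m = E/c²
c² = (3×10⁸)² = 9×10¹⁶ m²/s²
m = 2.115×10¹⁶ / 9×10¹⁶ = 0.2350 kg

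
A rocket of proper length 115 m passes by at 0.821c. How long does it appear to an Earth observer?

Proper length L₀ = 115 m
γ = 1/√(1 - 0.821²) = 1.7515
L = L₀/γ = 115/1.7515 = 65.66 m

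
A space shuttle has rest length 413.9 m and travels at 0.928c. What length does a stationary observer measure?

Proper length L₀ = 413.9 m
γ = 1/√(1 - 0.928²) = 2.684
L = L₀/γ = 413.9/2.684 = 154.2 m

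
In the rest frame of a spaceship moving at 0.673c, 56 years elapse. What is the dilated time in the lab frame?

Proper time Δt₀ = 56 years
γ = 1/√(1 - 0.673²) = 1.352
Δt = γΔt₀ = 1.352 × 56 = 75.71 years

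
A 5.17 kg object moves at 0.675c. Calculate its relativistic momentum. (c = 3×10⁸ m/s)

γ = 1/√(1 - 0.675²) = 1.355
v = 0.675 × 3×10⁸ = 2.025×10⁸ m/s
p = γmv = 1.355 × 5.17 × 2.025×10⁸ = 1.419×10⁹ kg·m/s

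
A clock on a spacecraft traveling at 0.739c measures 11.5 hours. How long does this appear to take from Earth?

Proper time Δt₀ = 11.5 hours
γ = 1/√(1 - 0.739²) = 1.484
Δt = γΔt₀ = 1.484 × 11.5 = 17.07 hours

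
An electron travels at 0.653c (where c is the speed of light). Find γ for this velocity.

v/c = 0.653, so (v/c)² = 0.426409
1 - (v/c)² = 0.573591
γ = 1/√(0.573591) = 1.320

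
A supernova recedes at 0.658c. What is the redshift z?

β = 0.658
(1+β)/(1-β) = 1.658/0.342 = 4.848
√(4.848) = 2.202
z = 2.202 - 1 = 1.202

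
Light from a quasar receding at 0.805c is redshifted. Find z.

β = 0.805
(1+β)/(1-β) = 1.805/0.195 = 9.256
√(9.256) = 3.042
z = 3.042 - 1 = 2.042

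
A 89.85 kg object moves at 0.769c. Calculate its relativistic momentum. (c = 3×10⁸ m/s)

γ = 1/√(1 - 0.769²) = 1.5643
v = 0.769 × 3×10⁸ = 2.307×10⁸ m/s
p = γmv = 1.5643 × 89.85 × 2.307×10⁸ = 3.243×10¹⁰ kg·m/s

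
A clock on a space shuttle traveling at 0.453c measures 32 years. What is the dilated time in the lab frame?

Proper time Δt₀ = 32 years
γ = 1/√(1 - 0.453²) = 1.1217
Δt = γΔt₀ = 1.1217 × 32 = 35.89 years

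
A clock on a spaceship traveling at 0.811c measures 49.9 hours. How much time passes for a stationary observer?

Proper time Δt₀ = 49.9 hours
γ = 1/√(1 - 0.811²) = 1.7093
Δt = γΔt₀ = 1.7093 × 49.9 = 85.29 hours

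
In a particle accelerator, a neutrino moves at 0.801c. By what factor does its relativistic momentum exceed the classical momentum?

p_rel = γmv, p_class = mv
Ratio = γ = 1/√(1 - 0.801²)
= 1/√(0.358399) = 1.670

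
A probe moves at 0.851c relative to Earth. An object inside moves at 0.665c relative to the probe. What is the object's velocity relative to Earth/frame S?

u = (u' + v)/(1 + u'v/c²)
Numerator: 0.665 + 0.851 = 1.516
Denominator: 1 + 0.565915 = 1.565915
u = 1.516/1.565915 = 0.9681c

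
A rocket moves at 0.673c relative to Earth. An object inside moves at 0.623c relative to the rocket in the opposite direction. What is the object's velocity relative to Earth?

Object's velocity in rocket frame is u' = -0.623c
u = (u' + v)/(1 + u'v/c²) = (v - 0.623)/(1 - 0.623·v/c²)
Numerator: 0.673 - 0.623 = 0.05
Denominator: 1 - 0.419279 = 0.580721
u = 0.05/0.580721 = 0.08610c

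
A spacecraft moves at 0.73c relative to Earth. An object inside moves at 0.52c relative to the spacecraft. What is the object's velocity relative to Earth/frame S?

u = (u' + v)/(1 + u'v/c²)
Numerator: 0.52 + 0.73 = 1.25
Denominator: 1 + 0.3796 = 1.3796
u = 1.25/1.3796 = 0.9061c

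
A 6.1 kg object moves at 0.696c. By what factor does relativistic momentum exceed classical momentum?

p_rel = γmv, p_class = mv
Ratio = γ = 1/√(1 - 0.696²) = 1.393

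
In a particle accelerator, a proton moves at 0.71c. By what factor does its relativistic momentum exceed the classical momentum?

p_rel = γmv, p_class = mv
Ratio = γ = 1/√(1 - 0.71²)
= 1/√(0.4959) = 1.420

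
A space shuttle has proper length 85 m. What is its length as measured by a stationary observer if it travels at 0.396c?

Proper length L₀ = 85 m
γ = 1/√(1 - 0.396²) = 1.089
L = L₀/γ = 85/1.089 = 78.05 m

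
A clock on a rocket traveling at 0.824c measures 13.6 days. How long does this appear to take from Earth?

Proper time Δt₀ = 13.6 days
γ = 1/√(1 - 0.824²) = 1.765
Δt = γΔt₀ = 1.765 × 13.6 = 24.00 days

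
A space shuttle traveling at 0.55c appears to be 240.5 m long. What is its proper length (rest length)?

Contracted length L = 240.5 m
γ = 1/√(1 - 0.55²) = 1.1974
L₀ = γL = 1.1974 × 240.5 = 288.0 m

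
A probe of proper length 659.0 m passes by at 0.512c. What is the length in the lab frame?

Proper length L₀ = 659.0 m
γ = 1/√(1 - 0.512²) = 1.1642
L = L₀/γ = 659.0/1.1642 = 566.1 m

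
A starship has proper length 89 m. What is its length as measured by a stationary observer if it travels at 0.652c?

Proper length L₀ = 89 m
γ = 1/√(1 - 0.652²) = 1.319
L = L₀/γ = 89/1.319 = 67.48 m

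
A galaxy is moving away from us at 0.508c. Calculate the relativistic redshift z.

β = 0.508
(1+β)/(1-β) = 1.508/0.492 = 3.065
√(3.065) = 1.7507
z = 1.7507 - 1 = 0.7507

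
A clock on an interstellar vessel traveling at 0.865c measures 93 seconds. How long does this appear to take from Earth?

Proper time Δt₀ = 93 seconds
γ = 1/√(1 - 0.865²) = 1.993
Δt = γΔt₀ = 1.993 × 93 = 185.3 seconds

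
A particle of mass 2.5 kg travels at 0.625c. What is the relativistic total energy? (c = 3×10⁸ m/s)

γ = 1/√(1 - 0.625²) = 1.281
mc² = 2.5 × (3×10⁸)² = 2.250×10¹⁷ J
E = γmc² = 1.281 × 2.250×10¹⁷ = 2.882×10¹⁷ J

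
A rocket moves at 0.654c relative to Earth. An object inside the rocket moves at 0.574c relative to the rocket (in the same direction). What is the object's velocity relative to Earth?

u = (u' + v)/(1 + u'v/c²)
Numerator: 0.574 + 0.654 = 1.228
Denominator: 1 + 0.375396 = 1.375396
u = 1.228/1.375396 = 0.8928c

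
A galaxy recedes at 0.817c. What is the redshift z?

β = 0.817
(1+β)/(1-β) = 1.817/0.183 = 9.929
√(9.929) = 3.151
z = 3.151 - 1 = 2.151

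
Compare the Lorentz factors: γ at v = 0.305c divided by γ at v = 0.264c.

γ₁ = 1/√(1 - 0.305²) = 1.050
γ₂ = 1/√(1 - 0.264²) = 1.037
γ₁/γ₂ = 1.050/1.037 = 1.013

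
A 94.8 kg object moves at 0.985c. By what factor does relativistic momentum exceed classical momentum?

p_rel = γmv, p_class = mv
Ratio = γ = 1/√(1 - 0.985²) = 5.795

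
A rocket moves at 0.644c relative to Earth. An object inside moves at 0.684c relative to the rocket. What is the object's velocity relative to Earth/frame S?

u = (u' + v)/(1 + u'v/c²)
Numerator: 0.684 + 0.644 = 1.328
Denominator: 1 + 0.440496 = 1.440496
u = 1.328/1.440496 = 0.9219c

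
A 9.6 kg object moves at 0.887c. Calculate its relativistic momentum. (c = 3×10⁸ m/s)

γ = 1/√(1 - 0.887²) = 2.1656
v = 0.887 × 3×10⁸ = 2.661×10⁸ m/s
p = γmv = 2.1656 × 9.6 × 2.661×10⁸ = 5.532×10⁹ kg·m/s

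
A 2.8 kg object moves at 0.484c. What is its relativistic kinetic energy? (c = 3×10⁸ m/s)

γ = 1/√(1 - 0.484²) = 1.14277
γ - 1 = 0.14277
KE = (γ-1)mc² = 0.14277 × 2.8 × (3×10⁸)² = 3.598×10¹⁶ J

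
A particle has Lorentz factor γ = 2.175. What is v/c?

From γ = 1/√(1 - v²/c²):
1/γ² = 1/2.175² = 0.2114
v²/c² = 1 - 0.2114 = 0.7886
v/c = √(0.7886) = 0.8880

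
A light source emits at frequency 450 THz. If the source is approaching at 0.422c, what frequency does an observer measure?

β = v/c = 0.422
(1+β)/(1-β) = 1.422/0.578 = 2.4602
Doppler factor = √(2.4602) = 1.5685
f_obs = 450 × 1.5685 = 705.8 THz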